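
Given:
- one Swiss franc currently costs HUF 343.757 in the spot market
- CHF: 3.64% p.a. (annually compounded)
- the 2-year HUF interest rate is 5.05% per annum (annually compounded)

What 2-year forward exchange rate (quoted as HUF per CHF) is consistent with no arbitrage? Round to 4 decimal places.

353.1741

T = 2 years.
HUF growth factor: (1 + 0.0505)^2 = 1.10355025.
CHF growth factor: (1 + 0.0364)^2 = 1.07412496.
So F = 343.757 × 1.10355025 / 1.07412496 = 353.174107 (HUF/CHF).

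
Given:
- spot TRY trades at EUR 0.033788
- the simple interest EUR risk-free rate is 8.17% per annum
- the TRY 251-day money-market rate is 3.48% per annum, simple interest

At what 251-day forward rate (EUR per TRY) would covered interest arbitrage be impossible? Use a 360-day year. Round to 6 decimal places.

T = 251/360 years.
EUR accumulates by 1 + 0.0817×251/360 = 1.0569631.
TRY accumulates by 1 + 0.0348×251/360 = 1.0242633.
CIP: F = S · (grow EUR)/(grow TRY) = 0.033788 × 1.0569631/1.0242633 = 0.03486669 EUR per TRY.

0.034867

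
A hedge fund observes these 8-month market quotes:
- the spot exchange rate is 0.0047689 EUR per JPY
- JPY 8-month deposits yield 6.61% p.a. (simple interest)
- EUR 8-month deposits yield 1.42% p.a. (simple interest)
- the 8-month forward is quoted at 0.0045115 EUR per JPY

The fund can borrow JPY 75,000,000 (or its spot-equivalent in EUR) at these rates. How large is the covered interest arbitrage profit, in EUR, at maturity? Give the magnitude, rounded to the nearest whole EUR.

EUR 7,780

T = 8/12 years.
Keep in JPY, deliver into the forward: 75,000,000·1.04406667·0.0045115 = EUR 353,273.01.
Swap to EUR now, deposit: 75,000,000·0.0047689·1.00946667 = EUR 361,053.42.
The quoted forward undervalues JPY, so borrow JPY, convert to EUR at spot, deposit the EUR at 1.42%, and buy JPY forward at 0.0045115 to cover the loan.
The gap between the two covered legs is EUR 7,780.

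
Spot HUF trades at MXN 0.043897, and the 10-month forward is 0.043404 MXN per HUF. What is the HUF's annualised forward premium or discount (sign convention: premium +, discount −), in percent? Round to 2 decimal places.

T = 10/12 years.
(F − S)/S = (0.043404 − 0.043897)/0.043897 = -0.0112308.
Per annum: -0.0112308 / (10/12) = -0.013477 = -1.35%.

-1.35%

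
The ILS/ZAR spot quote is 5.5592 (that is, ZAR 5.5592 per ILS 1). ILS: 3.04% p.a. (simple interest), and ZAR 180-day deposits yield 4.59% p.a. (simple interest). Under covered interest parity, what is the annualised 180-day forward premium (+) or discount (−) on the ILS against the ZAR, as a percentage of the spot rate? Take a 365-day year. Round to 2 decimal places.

T = 180/365 years.
CIP forward (ZAR per ILS) = 5.5592 × 1.0226356/1.0149918 = 5.6010658.
Annualised premium = (F − S)/S × (1/T) = (5.6010658 − 5.5592)/5.5592 ÷ (180/365) = 1.53%.

+1.53%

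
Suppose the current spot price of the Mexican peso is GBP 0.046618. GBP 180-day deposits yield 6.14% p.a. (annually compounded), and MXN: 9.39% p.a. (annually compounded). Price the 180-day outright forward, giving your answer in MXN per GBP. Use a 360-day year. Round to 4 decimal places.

T = 180/360 years.
Growth of 1 GBP over T: (1 + 0.0614)^(180/360) = 1.03024269.
MXN accumulates by (1 + 0.0939)^(180/360) = 1.04589674.
Forward (GBP per MXN) = 0.046618 × 1.03024269 / 1.04589674 = 0.045920263.
Invert for MXN per GBP: 1 / 0.045920263 = 21.7769.

21.7769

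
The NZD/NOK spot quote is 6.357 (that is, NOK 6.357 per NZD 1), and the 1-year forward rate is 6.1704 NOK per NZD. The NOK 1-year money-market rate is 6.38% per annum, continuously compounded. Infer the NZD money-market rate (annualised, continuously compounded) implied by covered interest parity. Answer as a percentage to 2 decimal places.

9.36%

T = 1 year.
By CIP, F/S equals the NOK-to-NZD growth ratio: 6.1704/6.357 = 0.9706465.
NOK growth factor: e^(0.0638×1) = 1.0658792.
So the NZD growth factor = 1.0981126.
r = ln(1.0981126)/1 = 0.093593 → 9.36%.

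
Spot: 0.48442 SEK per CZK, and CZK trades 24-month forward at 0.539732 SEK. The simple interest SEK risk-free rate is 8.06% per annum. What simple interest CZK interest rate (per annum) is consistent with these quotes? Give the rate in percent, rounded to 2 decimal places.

2.11%

T = 2 years.
By CIP, F/S equals the SEK-to-CZK growth ratio: 0.539732/0.48442 = 1.1141819.
The SEK side grows by 1 + 0.0806×2 = 1.161200.
That pins the CZK growth at 1.0421997.
r = (1.0421997 − 1)/2 = 0.021100 → 2.11%.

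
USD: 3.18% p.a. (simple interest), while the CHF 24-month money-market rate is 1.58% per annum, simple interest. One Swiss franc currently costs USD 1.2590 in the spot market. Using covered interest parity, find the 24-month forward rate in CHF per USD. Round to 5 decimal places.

0.77038

T = 2 years.
Growth of 1 USD over T: 1 + 0.0318×2 = 1.063600.
CHF growth factor: 1 + 0.0158×2 = 1.031600.
So F = 1.259 × 1.063600 / 1.031600 = 1.298054 (USD/CHF).
Invert for CHF per USD: 1 / 1.298054 = 0.77038.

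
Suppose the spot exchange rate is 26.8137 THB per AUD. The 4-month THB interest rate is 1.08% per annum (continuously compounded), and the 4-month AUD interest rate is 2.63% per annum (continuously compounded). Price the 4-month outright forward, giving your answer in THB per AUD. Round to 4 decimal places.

T = 4/12 years.
THB growth factor: e^(0.0108×4/12) = 1.00360649.
AUD growth factor: e^(0.0263×4/12) = 1.00880521.
So F = 26.8137 × 1.00360649 / 1.00880521 = 26.675520 (THB/AUD).

26.6755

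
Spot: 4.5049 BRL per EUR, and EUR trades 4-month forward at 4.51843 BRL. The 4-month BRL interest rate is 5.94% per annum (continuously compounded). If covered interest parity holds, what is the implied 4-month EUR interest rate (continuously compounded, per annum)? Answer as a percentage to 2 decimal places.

T = 4/12 years.
By CIP, F/S equals the BRL-to-EUR growth ratio: 4.51843/4.5049 = 1.0030034.
BRL growth factor: e^(0.0594×4/12) = 1.0199973.
That pins the EUR growth at 1.016943.
r = ln(1.016943)/(4/12) = 0.050403 → 5.04%.

5.04%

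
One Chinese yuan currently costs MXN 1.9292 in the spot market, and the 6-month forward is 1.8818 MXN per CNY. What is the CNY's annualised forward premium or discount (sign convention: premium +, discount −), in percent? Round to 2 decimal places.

T = 6/12 years.
CNY trades forward at -2.45698% vs spot over the period.
Per annum: -0.0245698 / (6/12) = -0.049140 = -4.91%.

-4.91%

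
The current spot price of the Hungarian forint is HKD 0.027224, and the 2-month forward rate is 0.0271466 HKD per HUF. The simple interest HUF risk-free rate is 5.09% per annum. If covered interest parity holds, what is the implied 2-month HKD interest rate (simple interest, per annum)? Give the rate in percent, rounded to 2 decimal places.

T = 2/12 years.
CIP gives F = S · g_HKD/g_HUF, so g_HKD/g_HUF = 0.0271466/0.027224 = 0.9971569.
HUF growth factor: 1 + 0.0509×2/12 = 1.0084833.
So the HKD growth factor = 1.0056161.
r = (1.0056161 − 1)/(2/12) = 0.033697 → 3.37%.

3.37%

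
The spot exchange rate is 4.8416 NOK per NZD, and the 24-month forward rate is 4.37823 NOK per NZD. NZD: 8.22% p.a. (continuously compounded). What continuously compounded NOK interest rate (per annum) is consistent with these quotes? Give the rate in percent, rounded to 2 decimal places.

T = 2 years.
CIP gives F = S · g_NOK/g_NZD, so g_NOK/g_NZD = 4.37823/4.8416 = 0.9042940.
The NZD side grows by e^(0.0822×2) = 1.1786857.
That pins the NOK growth at 1.0658784.
r = ln(1.0658784)/2 = 0.031900 → 3.19%.

3.19%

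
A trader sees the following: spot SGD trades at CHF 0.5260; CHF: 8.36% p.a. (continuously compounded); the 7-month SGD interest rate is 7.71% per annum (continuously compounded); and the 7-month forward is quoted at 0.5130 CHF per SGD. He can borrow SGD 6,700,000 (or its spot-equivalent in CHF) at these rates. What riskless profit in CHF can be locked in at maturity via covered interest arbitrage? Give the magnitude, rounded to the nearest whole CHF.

T = 7/12 years.
Invest the SGD and cover forward: 6,700,000 × 1.04600171 × 0.5130 = CHF 3,595,212.48.
Convert at spot and invest in CHF: 6,700,000 × 0.5260 × 1.049975328 = CHF 3,700,323.05.
The quoted forward undervalues SGD, so borrow SGD, convert to CHF at spot, deposit the CHF at 8.36%, and buy SGD forward at 0.5130 to cover the loan.
Arbitrage profit = |3,595,212.48 − 3,700,323.05| = CHF 105,111.

CHF 105,111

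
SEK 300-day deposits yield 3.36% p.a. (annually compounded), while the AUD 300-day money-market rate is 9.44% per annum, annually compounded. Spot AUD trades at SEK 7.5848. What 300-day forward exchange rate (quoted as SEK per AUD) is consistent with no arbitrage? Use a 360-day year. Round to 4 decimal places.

7.2320

T = 300/360 years.
SEK accumulates by (1 + 0.0336)^(300/360) = 1.0279226.
AUD accumulates by (1 + 0.0944)^(300/360) = 1.0780694.
Forward (SEK per AUD) = 7.5848 × 1.0279226 / 1.0780694 = 7.231990.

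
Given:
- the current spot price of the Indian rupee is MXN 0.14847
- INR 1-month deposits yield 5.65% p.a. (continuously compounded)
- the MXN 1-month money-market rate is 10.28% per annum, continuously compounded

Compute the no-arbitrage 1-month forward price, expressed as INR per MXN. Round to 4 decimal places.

6.7094

T = 1/12 years.
MXN accumulates by e^(0.1028×1/12) = 1.0086035.
INR growth factor: e^(0.0565×1/12) = 1.0047194.
So F = 0.14847 × 1.0086035 / 1.0047194 = 0.1490440 (MXN/INR).
Quoted the other way: 1/0.1490440 = 6.7094 INR per MXN.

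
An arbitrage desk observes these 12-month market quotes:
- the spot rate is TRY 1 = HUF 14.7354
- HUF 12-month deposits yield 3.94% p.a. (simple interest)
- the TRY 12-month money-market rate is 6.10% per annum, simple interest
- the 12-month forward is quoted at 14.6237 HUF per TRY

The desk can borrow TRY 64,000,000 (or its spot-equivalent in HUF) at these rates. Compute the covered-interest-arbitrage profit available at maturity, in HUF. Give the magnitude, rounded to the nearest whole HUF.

HUF 12,785,340

T = 1 year.
Route A — deposit TRY, sell forward: 64,000,000 × 1.061000 × 14.6237 = HUF 993,007,724.80.
Route B — convert at spot, deposit HUF: 64,000,000 × 14.7354 × 1.039400 = HUF 980,222,384.64.
The quoted forward overvalues TRY, so borrow HUF, buy TRY at spot, deposit the TRY at 6.10%, and sell the proceeds forward at 14.6237.
The gap between the two covered legs is HUF 12,785,340.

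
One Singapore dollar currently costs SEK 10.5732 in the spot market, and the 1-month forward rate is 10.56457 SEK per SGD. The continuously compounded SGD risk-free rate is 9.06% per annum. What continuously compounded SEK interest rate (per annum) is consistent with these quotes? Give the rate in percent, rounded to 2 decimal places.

T = 1/12 years.
CIP gives F = S · g_SEK/g_SGD, so g_SEK/g_SGD = 10.56457/10.5732 = 0.9991838.
SGD growth factor: e^(0.0906×1/12) = 1.0075786.
That pins the SEK growth at 1.0067562.
Take logs: ln 1.0067562 / (1/12) = 0.080802, so 8.08%.

8.08%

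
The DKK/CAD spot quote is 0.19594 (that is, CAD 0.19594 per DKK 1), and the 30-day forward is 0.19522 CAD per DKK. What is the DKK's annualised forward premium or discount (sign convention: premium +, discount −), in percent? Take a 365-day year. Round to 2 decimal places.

-4.47%

T = 30/365 years.
Period premium: (0.19522 − 0.19594)/0.19594 = -0.0036746.
×(1/T) gives -4.47% p.a.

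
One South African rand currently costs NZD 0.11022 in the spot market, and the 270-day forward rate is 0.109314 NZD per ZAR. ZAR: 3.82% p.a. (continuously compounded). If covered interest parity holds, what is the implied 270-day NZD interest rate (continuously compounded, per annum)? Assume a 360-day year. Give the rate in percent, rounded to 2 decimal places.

2.72%

T = 270/360 years.
CIP gives F = S · g_NZD/g_ZAR, so g_NZD/g_ZAR = 0.109314/0.11022 = 0.9917801.
The ZAR side grows by e^(0.0382×270/360) = 1.0290644.
That pins the NZD growth at 1.0206056.
Take logs: ln 1.0206056 / (270/360) = 0.027195, so 2.72%.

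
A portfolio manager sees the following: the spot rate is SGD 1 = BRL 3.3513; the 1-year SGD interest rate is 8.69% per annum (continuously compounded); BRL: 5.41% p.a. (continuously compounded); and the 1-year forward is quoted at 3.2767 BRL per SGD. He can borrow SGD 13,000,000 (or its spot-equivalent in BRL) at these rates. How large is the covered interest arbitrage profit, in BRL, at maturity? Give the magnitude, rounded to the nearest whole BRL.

T = 1 year.
Invest the SGD and cover forward: 13,000,000 × 1.0907875955 × 3.2767 = BRL 46,464,388.28.
Convert at spot and invest in BRL: 13,000,000 × 3.3513 × 1.0555901559 = BRL 45,988,790.76.
The quoted forward overvalues SGD, so borrow BRL, buy SGD at spot, deposit the SGD at 8.69%, and sell the proceeds forward at 3.2767.
Arbitrage profit = |46,464,388.28 − 45,988,790.76| = BRL 475,598.

BRL 475,598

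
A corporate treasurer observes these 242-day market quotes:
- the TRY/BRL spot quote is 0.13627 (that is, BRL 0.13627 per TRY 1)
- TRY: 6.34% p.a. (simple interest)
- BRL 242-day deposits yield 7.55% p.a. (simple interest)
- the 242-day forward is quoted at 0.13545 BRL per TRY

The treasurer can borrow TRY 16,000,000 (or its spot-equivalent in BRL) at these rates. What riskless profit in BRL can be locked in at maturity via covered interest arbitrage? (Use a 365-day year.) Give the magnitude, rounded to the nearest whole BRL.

T = 242/365 years.
Invest the TRY and cover forward: 16,000,000 × 1.042035068 × 0.13545 = BRL 2,258,298.40.
Convert at spot and invest in BRL: 16,000,000 × 0.13627 × 1.050057534 = BRL 2,289,461.44.
The quoted forward undervalues TRY, so borrow TRY, convert to BRL at spot, deposit the BRL at 7.55%, and buy TRY forward at 0.13545 to cover the loan.
Arbitrage profit = |2,258,298.40 − 2,289,461.44| = BRL 31,163.

BRL 31,163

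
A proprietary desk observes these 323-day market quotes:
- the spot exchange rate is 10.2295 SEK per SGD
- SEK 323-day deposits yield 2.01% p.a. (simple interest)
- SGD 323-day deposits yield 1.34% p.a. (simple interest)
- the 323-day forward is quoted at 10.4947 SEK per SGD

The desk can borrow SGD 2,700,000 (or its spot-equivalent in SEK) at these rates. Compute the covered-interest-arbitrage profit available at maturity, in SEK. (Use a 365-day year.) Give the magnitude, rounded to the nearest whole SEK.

T = 323/365 years.
Invest the SGD and cover forward: 2,700,000 × 1.0118580822 × 10.4947 = SEK 28,671,696.94.
Convert at spot and invest in SEK: 2,700,000 × 10.2295 × 1.0177871233 = SEK 28,110,924.12.
The quoted forward overvalues SGD, so borrow SEK, buy SGD at spot, deposit the SGD at 1.34%, and sell the proceeds forward at 10.4947.
The gap between the two covered legs is SEK 560,773.

SEK 560,773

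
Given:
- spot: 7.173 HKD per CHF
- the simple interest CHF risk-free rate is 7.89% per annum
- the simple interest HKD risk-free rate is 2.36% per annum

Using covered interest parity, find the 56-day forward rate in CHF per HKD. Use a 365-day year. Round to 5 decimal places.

T = 56/365 years.
Growth of 1 HKD over T: 1 + 0.0236×56/365 = 1.0036208.
CHF accumulates by 1 + 0.0789×56/365 = 1.0121052.
CIP: F = S · (grow HKD)/(grow CHF) = 7.173 × 1.0036208/1.0121052 = 7.112869 HKD per CHF.
Quoted the other way: 1/7.112869 = 0.14059 CHF per HKD.

0.14059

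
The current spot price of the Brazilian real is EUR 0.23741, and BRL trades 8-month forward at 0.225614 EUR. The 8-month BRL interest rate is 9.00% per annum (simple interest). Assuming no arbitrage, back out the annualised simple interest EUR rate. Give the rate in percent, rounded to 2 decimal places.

1.10%

T = 8/12 years.
F/S = 0.225614/0.23741 = 0.9503138 = (growth of EUR) / (growth of BRL).
BRL growth factor: 1 + 0.0900×8/12 = 1.060000.
So the EUR growth factor = 1.0073326.
(1.0073326 − 1)/T = 0.010999, i.e. 1.10%.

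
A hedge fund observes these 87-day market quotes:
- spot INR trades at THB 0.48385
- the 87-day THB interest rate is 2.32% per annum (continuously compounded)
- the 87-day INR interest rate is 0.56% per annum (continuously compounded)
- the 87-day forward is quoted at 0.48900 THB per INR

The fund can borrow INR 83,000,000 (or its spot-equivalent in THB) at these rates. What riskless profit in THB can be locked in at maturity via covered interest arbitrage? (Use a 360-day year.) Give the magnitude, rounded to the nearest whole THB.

T = 87/360 years.
Route A — deposit INR, sell forward: 83,000,000 × 1.0013542495 × 0.48900 = THB 40,641,964.92.
Route B — convert at spot, deposit THB: 83,000,000 × 0.48385 × 1.0056224134 = THB 40,385,343.59.
The quoted forward overvalues INR, so borrow THB, buy INR at spot, deposit the INR at 0.56%, and sell the proceeds forward at 0.48900.
Arbitrage profit = |40,641,964.92 − 40,385,343.59| = THB 256,621.

THB 256,621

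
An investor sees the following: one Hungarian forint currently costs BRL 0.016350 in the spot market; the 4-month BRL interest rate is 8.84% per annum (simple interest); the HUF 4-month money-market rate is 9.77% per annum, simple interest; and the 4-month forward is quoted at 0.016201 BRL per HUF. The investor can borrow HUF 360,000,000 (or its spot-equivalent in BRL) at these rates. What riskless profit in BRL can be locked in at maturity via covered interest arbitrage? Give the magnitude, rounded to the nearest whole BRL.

T = 4/12 years.
Keep in HUF, deliver into the forward: 360,000,000·1.032566667·0.016201 = BRL 6,022,300.53.
Swap to BRL now, deposit: 360,000,000·0.016350·1.029466667 = BRL 6,059,440.80.
The quoted forward undervalues HUF, so borrow HUF, convert to BRL at spot, deposit the BRL at 8.84%, and buy HUF forward at 0.016201 to cover the loan.
The gap between the two covered legs is BRL 37,140.

BRL 37,140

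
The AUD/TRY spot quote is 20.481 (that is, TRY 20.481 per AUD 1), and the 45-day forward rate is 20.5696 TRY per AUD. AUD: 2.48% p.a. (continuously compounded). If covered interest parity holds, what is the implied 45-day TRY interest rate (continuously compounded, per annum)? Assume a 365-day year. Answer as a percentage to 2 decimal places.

5.98%

T = 45/365 years.
By CIP, F/S equals the TRY-to-AUD growth ratio: 20.5696/20.481 = 1.0043260.
The AUD side grows by e^(0.0248×45/365) = 1.0030622.
Hence g_TRY = 1.0074014.
Take logs: ln 1.0074014 / (45/365) = 0.059813, so 5.98%.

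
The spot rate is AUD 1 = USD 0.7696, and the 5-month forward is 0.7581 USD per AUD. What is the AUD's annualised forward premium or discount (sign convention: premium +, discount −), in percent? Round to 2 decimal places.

T = 5/12 years.
(F − S)/S = (0.7581 − 0.7696)/0.7696 = -0.0149428.
×(1/T) gives -3.59% p.a.

-3.59%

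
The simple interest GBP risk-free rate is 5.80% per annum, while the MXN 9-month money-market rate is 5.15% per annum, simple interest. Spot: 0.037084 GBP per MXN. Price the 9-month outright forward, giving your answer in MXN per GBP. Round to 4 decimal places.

T = 9/12 years.
GBP growth factor: 1 + 0.0580×9/12 = 1.043500.
MXN growth factor: 1 + 0.0515×9/12 = 1.038625.
CIP: F = S · (grow GBP)/(grow MXN) = 0.037084 × 1.043500/1.038625 = 0.037258061 GBP per MXN.
Invert for MXN per GBP: 1 / 0.037258061 = 26.8398.

26.8398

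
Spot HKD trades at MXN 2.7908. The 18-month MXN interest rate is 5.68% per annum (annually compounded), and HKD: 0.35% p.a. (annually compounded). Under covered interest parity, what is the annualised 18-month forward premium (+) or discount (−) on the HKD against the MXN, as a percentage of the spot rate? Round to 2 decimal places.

T = 18/12 years.
CIP forward (MXN per HKD) = 2.7908 × 1.0863986/1.0052546 = 3.0160730.
Annualised premium = (F − S)/S × (1/T) = (3.0160730 − 2.7908)/2.7908 ÷ (18/12) = 5.38%.

+5.38%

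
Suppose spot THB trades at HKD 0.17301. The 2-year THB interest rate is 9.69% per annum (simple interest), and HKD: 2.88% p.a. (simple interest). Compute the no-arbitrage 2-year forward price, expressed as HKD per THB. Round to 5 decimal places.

0.15327

T = 2 years.
HKD growth factor: 1 + 0.0288×2 = 1.057600.
Growth of 1 THB over T: 1 + 0.0969×2 = 1.193800.
CIP: F = S · (grow HKD)/(grow THB) = 0.17301 × 1.057600/1.193800 = 0.1532714 HKD per THB.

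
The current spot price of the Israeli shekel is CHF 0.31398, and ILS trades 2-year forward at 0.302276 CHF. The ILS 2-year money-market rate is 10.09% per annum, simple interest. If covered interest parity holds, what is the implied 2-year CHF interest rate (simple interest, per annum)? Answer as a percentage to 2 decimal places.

7.85%

T = 2 years.
By CIP, F/S equals the CHF-to-ILS growth ratio: 0.302276/0.31398 = 0.9627237.
The ILS side grows by 1 + 0.1009×2 = 1.201800.
So the CHF growth factor = 1.1570013.
(1.1570013 − 1)/T = 0.078501, i.e. 7.85%.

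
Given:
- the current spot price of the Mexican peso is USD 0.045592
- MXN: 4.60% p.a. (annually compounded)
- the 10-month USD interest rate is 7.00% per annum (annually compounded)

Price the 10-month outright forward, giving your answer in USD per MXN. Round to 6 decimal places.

T = 10/12 years.
Growth of 1 USD over T: (1 + 0.0700)^(10/12) = 1.058002.
MXN growth factor: (1 + 0.0460)^(10/12) = 1.038189.
CIP: F = S · (grow USD)/(grow MXN) = 0.045592 × 1.058002/1.038189 = 0.04646209 USD per MXN.

0.046462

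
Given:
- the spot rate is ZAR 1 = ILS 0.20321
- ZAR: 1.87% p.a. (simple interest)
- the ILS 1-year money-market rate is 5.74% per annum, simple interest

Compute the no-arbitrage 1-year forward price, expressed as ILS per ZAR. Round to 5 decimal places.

T = 1 year.
ILS accumulates by 1 + 0.0574×1 = 1.057400.
Growth of 1 ZAR over T: 1 + 0.0187×1 = 1.018700.
So F = 0.20321 × 1.057400 / 1.018700 = 0.2109299 (ILS/ZAR).

0.21093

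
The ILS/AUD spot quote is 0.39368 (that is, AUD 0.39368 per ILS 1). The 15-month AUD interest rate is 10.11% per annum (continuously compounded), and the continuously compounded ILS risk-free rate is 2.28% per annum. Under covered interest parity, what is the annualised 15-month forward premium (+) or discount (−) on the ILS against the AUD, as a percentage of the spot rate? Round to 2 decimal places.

T = 15/12 years.
F = S · g_AUD/g_ILS = 0.39368 × 1.1347076/1.028910 = 0.43416012.
Annualised premium = (F − S)/S × (1/T) = (0.43416012 − 0.39368)/0.39368 ÷ (15/12) = 8.23%.

+8.23%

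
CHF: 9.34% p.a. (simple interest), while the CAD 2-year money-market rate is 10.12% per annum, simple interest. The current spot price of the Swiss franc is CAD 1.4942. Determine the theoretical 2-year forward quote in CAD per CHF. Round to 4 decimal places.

T = 2 years.
Growth of 1 CAD over T: 1 + 0.1012×2 = 1.202400.
Growth of 1 CHF over T: 1 + 0.0934×2 = 1.186800.
So F = 1.4942 × 1.202400 / 1.186800 = 1.513841 (CAD/CHF).

1.5138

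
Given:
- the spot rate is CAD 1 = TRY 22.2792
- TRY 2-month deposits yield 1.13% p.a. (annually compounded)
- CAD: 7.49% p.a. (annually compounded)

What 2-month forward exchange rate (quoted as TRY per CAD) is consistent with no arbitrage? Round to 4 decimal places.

T = 2/12 years.
Growth of 1 TRY over T: (1 + 0.0113)^(2/12) = 1.00187453.
CAD growth factor: (1 + 0.0749)^(2/12) = 1.01211069.
Forward (TRY per CAD) = 22.2792 × 1.00187453 / 1.01211069 = 22.053875.

22.0539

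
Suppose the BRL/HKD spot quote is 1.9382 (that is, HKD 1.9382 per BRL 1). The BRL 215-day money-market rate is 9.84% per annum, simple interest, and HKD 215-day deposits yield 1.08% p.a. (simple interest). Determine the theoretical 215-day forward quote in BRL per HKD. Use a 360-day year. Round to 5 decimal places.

T = 215/360 years.
Growth of 1 HKD over T: 1 + 0.0108×215/360 = 1.006450.
Growth of 1 BRL over T: 1 + 0.0984×215/360 = 1.0587667.
CIP: F = S · (grow HKD)/(grow BRL) = 1.9382 × 1.006450/1.0587667 = 1.842428 HKD per BRL.
Quoted the other way: 1/1.842428 = 0.54276 BRL per HKD.

0.54276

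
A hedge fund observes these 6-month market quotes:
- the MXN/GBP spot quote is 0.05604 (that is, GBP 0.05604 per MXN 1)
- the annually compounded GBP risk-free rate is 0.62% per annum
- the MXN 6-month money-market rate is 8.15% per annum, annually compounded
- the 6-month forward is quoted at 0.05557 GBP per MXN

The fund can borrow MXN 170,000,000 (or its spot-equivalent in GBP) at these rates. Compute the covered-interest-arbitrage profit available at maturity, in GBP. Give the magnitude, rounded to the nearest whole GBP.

T = 6/12 years.
Route A — deposit MXN, sell forward: 170,000,000 × 1.039951922 × 0.05557 = GBP 9,824,321.81.
Route B — convert at spot, deposit GBP: 170,000,000 × 0.05604 × 1.00309521 = GBP 9,556,287.45.
The quoted forward overvalues MXN, so borrow GBP, buy MXN at spot, deposit the MXN at 8.15%, and sell the proceeds forward at 0.05557.
The gap between the two covered legs is GBP 268,034.

GBP 268,034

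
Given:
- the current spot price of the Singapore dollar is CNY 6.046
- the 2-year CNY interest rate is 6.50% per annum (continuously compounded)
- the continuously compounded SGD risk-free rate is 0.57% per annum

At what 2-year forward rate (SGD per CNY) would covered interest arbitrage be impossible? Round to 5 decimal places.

T = 2 years.
CNY growth factor: e^(0.0650×2) = 1.1388284.
SGD growth factor: e^(0.0057×2) = 1.0114652.
So F = 6.046 × 1.1388284 / 1.0114652 = 6.807309 (CNY/SGD).
Invert for SGD per CNY: 1 / 6.807309 = 0.14690.

0.14690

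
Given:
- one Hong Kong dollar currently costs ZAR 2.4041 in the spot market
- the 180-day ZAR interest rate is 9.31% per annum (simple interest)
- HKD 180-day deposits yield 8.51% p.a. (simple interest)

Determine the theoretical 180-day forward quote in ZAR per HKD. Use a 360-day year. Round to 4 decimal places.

T = 180/360 years.
ZAR growth factor: 1 + 0.0931×180/360 = 1.046550.
HKD growth factor: 1 + 0.0851×180/360 = 1.042550.
Forward (ZAR per HKD) = 2.4041 × 1.046550 / 1.042550 = 2.413324.

2.4133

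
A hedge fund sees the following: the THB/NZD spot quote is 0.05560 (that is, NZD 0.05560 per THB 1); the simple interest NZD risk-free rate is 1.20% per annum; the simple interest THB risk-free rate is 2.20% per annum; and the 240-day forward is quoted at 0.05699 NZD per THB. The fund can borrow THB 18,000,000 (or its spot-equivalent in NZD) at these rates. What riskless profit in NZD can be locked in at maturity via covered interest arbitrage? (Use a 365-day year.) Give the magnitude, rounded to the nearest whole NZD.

T = 240/365 years.
Invest the THB and cover forward: 18,000,000 × 1.014465753 × 0.05699 = NZD 1,040,659.26.
Convert at spot and invest in NZD: 18,000,000 × 0.05560 × 1.007890411 = NZD 1,008,696.72.
The quoted forward overvalues THB, so borrow NZD, buy THB at spot, deposit the THB at 2.20%, and sell the proceeds forward at 0.05699.
The gap between the two covered legs is NZD 31,963.

NZD 31,963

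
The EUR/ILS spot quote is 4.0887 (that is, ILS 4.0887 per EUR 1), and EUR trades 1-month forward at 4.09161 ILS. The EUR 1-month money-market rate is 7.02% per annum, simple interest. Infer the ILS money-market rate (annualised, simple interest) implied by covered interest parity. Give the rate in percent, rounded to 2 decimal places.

7.88%

T = 1/12 years.
F/S = 4.09161/4.0887 = 1.0007117 = (growth of ILS) / (growth of EUR).
EUR growth factor: 1 + 0.0702×1/12 = 1.005850.
So the ILS growth factor = 1.0065659.
r = (1.0065659 − 1)/(1/12) = 0.078791 → 7.88%.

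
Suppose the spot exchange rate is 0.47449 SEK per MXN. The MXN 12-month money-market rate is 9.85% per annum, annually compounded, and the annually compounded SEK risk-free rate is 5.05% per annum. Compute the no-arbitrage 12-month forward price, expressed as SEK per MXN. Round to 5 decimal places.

0.45376

T = 1 year.
SEK growth factor: (1 + 0.0505)^1 = 1.050500.
MXN accumulates by (1 + 0.0985)^1 = 1.098500.
So F = 0.47449 × 1.050500 / 1.098500 = 0.4537567 (SEK/MXN).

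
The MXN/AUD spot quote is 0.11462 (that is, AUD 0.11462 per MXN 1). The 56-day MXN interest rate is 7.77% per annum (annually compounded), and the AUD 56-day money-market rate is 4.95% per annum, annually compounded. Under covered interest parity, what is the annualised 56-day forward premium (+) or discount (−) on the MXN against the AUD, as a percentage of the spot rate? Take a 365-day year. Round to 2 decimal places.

T = 56/365 years.
CIP forward (AUD per MXN) = 0.11462 × 1.0074401/1.0115468 = 0.11415466.
(F − S)/S ÷ T = (0.11415466 − 0.11462)/0.11462/(56/365) = -0.026462 → -2.65%.

-2.65%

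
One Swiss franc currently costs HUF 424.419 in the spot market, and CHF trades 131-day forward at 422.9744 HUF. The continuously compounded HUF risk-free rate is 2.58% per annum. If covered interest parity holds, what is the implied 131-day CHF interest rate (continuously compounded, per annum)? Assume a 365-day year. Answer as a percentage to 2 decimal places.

T = 131/365 years.
F/S = 422.9744/424.419 = 0.9965963 = (growth of HUF) / (growth of CHF).
HUF growth factor: e^(0.0258×131/365) = 1.0093027.
So the CHF growth factor = 1.0127498.
Take logs: ln 1.0127498 / (131/365) = 0.035300, so 3.53%.

3.53%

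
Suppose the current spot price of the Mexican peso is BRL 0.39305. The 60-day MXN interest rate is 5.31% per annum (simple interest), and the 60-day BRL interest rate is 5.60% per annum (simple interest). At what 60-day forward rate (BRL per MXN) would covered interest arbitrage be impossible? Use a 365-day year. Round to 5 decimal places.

0.39324

T = 60/365 years.
BRL accumulates by 1 + 0.0560×60/365 = 1.0092055.
MXN growth factor: 1 + 0.0531×60/365 = 1.0087288.
So F = 0.39305 × 1.0092055 / 1.0087288 = 0.3932357 (BRL/MXN).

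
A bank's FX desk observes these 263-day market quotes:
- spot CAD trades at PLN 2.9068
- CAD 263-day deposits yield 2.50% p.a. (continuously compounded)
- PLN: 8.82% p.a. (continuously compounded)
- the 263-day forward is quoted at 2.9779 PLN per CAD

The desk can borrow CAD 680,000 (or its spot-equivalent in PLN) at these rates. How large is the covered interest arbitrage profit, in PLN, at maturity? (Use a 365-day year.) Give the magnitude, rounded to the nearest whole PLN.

T = 263/365 years.
Route A — deposit CAD, sell forward: 680,000 × 1.018176924 × 2.9779 = PLN 2,061,779.76.
Route B — convert at spot, deposit PLN: 680,000 × 2.9068 × 1.065615247 = PLN 2,106,320.67.
The quoted forward undervalues CAD, so borrow CAD, convert to PLN at spot, deposit the PLN at 8.82%, and buy CAD forward at 2.9779 to cover the loan.
Arbitrage profit = |2,061,779.76 − 2,106,320.67| = PLN 44,541.

PLN 44,541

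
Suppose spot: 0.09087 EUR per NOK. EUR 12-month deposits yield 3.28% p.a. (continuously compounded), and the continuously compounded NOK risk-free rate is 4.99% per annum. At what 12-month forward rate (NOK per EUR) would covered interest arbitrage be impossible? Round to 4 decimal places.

T = 1 year.
EUR growth factor: e^(0.0328×1) = 1.03334385.
NOK accumulates by e^(0.0499×1) = 1.05116597.
So F = 0.09087 × 1.03334385 / 1.05116597 = 0.089329334 (EUR/NOK).
Invert for NOK per EUR: 1 / 0.089329334 = 11.1945.

11.1945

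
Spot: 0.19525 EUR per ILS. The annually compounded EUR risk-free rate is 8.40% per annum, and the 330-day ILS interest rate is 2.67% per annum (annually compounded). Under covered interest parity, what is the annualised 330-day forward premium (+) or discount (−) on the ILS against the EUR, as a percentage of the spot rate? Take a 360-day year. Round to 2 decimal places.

T = 330/360 years.
CIP forward (EUR per ILS) = 0.19525 × 1.0767383/1.024448 = 0.20521603.
Annualised premium = (F − S)/S × (1/T) = (0.20521603 − 0.19525)/0.19525 ÷ (330/360) = 5.57%.

+5.57%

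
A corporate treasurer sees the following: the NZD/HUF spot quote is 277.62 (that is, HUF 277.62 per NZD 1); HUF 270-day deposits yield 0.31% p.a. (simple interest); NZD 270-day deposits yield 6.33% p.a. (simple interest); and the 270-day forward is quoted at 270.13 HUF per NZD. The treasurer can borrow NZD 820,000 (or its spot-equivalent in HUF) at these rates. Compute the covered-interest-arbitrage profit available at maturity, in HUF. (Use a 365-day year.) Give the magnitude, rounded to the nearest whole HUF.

HUF 3,708,139

T = 270/365 years.
Route A — deposit NZD, sell forward: 820,000 × 1.04682465753 × 270.13 = HUF 231,878,570.69.
Route B — convert at spot, deposit HUF: 820,000 × 277.62 × 1.00229315068 = HUF 228,170,432.08.
The quoted forward overvalues NZD, so borrow HUF, buy NZD at spot, deposit the NZD at 6.33%, and sell the proceeds forward at 270.13.
Arbitrage profit = |231,878,570.69 − 228,170,432.08| = HUF 3,708,139.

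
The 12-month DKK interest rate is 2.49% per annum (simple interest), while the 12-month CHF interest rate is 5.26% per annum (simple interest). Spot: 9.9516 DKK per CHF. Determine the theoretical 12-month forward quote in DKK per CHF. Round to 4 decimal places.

T = 1 year.
DKK growth factor: 1 + 0.0249×1 = 1.024900.
CHF accumulates by 1 + 0.0526×1 = 1.052600.
CIP: F = S · (grow DKK)/(grow CHF) = 9.9516 × 1.024900/1.052600 = 9.689716 DKK per CHF.

9.6897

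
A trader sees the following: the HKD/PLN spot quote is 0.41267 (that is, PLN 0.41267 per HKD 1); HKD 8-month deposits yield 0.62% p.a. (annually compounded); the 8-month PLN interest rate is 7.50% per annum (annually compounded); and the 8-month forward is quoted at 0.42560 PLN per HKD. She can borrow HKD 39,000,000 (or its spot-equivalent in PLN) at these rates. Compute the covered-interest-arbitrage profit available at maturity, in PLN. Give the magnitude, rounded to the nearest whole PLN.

PLN 222,163

T = 8/12 years.
Invest the HKD and cover forward: 39,000,000 × 1.0041290739 × 0.42560 = PLN 16,666,936.02.
Convert at spot and invest in PLN: 39,000,000 × 0.41267 × 1.0493949651 = PLN 16,889,098.99.
The quoted forward undervalues HKD, so borrow HKD, convert to PLN at spot, deposit the PLN at 7.50%, and buy HKD forward at 0.42560 to cover the loan.
Profit = 16,889,098.99 − 16,666,936.02 = PLN 222,163.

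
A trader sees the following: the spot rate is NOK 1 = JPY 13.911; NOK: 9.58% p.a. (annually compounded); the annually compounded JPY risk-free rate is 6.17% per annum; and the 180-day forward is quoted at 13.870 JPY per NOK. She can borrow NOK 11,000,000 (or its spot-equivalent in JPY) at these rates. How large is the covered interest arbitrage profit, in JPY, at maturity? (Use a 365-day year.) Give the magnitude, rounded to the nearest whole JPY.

T = 180/365 years.
Route A — deposit NOK, sell forward: 11,000,000 × 1.04614893166 × 13.870 = JPY 159,610,942.50.
Route B — convert at spot, deposit JPY: 11,000,000 × 13.911 × 1.02996582333 = JPY 157,606,400.25.
The quoted forward overvalues NOK, so borrow JPY, buy NOK at spot, deposit the NOK at 9.58%, and sell the proceeds forward at 13.870.
Profit = 159,610,942.50 − 157,606,400.25 = JPY 2,004,542.

JPY 2,004,542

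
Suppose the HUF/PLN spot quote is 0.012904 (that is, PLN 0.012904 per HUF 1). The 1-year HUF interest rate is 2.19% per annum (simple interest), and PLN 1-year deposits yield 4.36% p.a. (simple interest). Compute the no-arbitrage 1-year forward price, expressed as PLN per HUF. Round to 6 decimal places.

0.013178

T = 1 year.
PLN growth factor: 1 + 0.0436×1 = 1.043600.
HUF growth factor: 1 + 0.0219×1 = 1.021900.
Forward (PLN per HUF) = 0.012904 × 1.043600 / 1.021900 = 0.01317802.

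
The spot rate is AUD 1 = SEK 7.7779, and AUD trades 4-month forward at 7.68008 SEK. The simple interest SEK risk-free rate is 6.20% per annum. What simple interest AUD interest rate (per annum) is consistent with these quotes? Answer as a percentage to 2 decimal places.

T = 4/12 years.
F/S = 7.68008/7.7779 = 0.9874233 = (growth of SEK) / (growth of AUD).
SEK growth factor: 1 + 0.0620×4/12 = 1.0206667.
So the AUD growth factor = 1.0336668.
r = (1.0336668 − 1)/(4/12) = 0.101000 → 10.10%.

10.10%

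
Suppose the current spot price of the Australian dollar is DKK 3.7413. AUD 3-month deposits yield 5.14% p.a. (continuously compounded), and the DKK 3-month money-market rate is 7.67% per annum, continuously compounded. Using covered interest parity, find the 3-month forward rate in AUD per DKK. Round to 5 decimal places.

T = 3/12 years.
Growth of 1 DKK over T: e^(0.0767×3/12) = 1.019360.
AUD accumulates by e^(0.0514×3/12) = 1.0129329.
Forward (DKK per AUD) = 3.7413 × 1.019360 / 1.0129329 = 3.765039.
Quoted the other way: 1/3.765039 = 0.26560 AUD per DKK.

0.26560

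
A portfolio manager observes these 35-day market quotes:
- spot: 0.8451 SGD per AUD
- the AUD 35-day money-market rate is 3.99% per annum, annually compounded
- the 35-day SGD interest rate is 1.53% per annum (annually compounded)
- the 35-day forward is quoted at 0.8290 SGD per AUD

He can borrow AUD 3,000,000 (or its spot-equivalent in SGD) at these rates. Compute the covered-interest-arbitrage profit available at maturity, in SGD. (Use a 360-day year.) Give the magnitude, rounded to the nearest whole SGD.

SGD 42,567

T = 35/360 years.
Invest the AUD and cover forward: 3,000,000 × 1.00381102 × 0.8290 = SGD 2,496,478.01.
Convert at spot and invest in SGD: 3,000,000 × 0.8451 × 1.001477326 = SGD 2,539,045.46.
The quoted forward undervalues AUD, so borrow AUD, convert to SGD at spot, deposit the SGD at 1.53%, and buy AUD forward at 0.8290 to cover the loan.
Profit = 2,539,045.46 − 2,496,478.01 = SGD 42,567.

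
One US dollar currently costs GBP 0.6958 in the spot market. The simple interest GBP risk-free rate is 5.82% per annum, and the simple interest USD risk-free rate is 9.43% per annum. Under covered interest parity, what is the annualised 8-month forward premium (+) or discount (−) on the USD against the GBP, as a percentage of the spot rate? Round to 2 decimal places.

T = 8/12 years.
No-arbitrage forward: 0.6958 × 1.038800 / 1.0628667 = 0.6800449 GBP/USD.
Annualised premium = (F − S)/S × (1/T) = (0.6800449 − 0.6958)/0.6958 ÷ (8/12) = -3.40%.

-3.40%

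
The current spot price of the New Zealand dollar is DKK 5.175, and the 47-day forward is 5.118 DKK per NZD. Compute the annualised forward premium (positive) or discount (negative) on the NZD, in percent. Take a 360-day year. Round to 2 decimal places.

T = 47/360 years.
Period premium: (5.118 − 5.175)/5.175 = -0.0110145.
×(1/T) gives -8.44% p.a.

-8.44%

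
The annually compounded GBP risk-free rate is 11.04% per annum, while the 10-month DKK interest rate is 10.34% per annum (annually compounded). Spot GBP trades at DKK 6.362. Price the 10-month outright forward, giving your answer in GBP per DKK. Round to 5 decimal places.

T = 10/12 years.
DKK growth factor: (1 + 0.1034)^(10/12) = 1.0854525.
GBP accumulates by (1 + 0.1104)^(10/12) = 1.0911879.
CIP: F = S · (grow DKK)/(grow GBP) = 6.362 × 1.0854525/1.0911879 = 6.328561 DKK per GBP.
Invert for GBP per DKK: 1 / 6.328561 = 0.15801.

0.15801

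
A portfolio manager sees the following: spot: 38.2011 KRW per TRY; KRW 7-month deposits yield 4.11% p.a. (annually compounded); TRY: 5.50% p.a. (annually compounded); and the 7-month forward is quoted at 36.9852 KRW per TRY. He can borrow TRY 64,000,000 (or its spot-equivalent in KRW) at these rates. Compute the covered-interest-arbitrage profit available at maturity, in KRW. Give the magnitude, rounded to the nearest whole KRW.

T = 7/12 years.
Route A — deposit TRY, sell forward: 64,000,000 × 1.031724953944 × 36.9852 = KRW 2,442,147,441.06.
Route B — convert at spot, deposit KRW: 64,000,000 × 38.2011 × 1.023773602083 = KRW 2,502,993,776.03.
The quoted forward undervalues TRY, so borrow TRY, convert to KRW at spot, deposit the KRW at 4.11%, and buy TRY forward at 36.9852 to cover the loan.
Profit = 2,502,993,776.03 − 2,442,147,441.06 = KRW 60,846,335.

KRW 60,846,335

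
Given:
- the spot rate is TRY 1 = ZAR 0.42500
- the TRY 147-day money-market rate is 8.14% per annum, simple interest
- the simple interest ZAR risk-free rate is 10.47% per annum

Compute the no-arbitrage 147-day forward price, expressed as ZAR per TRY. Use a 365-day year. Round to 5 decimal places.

0.42886

T = 147/365 years.
Growth of 1 ZAR over T: 1 + 0.1047×147/365 = 1.0421668.
Growth of 1 TRY over T: 1 + 0.0814×147/365 = 1.032783.
CIP: F = S · (grow ZAR)/(grow TRY) = 0.425 × 1.0421668/1.032783 = 0.4288615 ZAR per TRY.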